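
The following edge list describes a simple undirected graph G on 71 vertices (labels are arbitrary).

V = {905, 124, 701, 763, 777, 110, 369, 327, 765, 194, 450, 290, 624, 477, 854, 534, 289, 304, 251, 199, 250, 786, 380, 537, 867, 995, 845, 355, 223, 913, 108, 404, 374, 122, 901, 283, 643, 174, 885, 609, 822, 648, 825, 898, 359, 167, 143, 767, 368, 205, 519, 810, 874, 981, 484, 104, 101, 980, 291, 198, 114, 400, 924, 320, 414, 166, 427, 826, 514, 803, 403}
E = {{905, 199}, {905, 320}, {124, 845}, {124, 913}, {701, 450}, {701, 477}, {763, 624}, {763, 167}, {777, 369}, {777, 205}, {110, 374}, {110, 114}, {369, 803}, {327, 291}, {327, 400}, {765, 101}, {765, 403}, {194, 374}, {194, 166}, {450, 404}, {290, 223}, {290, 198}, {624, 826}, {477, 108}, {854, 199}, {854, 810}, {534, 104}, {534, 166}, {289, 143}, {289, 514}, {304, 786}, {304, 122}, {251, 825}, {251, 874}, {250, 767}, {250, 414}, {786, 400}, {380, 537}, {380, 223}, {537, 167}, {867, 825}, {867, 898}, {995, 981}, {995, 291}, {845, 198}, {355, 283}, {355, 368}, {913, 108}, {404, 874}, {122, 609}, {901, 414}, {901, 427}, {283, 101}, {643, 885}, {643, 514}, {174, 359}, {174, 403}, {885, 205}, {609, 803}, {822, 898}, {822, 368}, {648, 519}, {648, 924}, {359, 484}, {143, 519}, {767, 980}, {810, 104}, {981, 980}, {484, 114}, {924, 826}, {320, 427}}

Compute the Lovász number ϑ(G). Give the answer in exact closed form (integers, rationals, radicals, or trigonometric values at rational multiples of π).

deg(400) = 2; N(400) = {327, 786}.
Vertex 810 has 2 neighbors: 854, 104.
deg(854) = 2; N(854) = {199, 810}.
deg(404) = 2; N(404) = {450, 874}.
Regular of degree 2 on 71 vertices: a single 71-cycle (edge-transitive).
spec(A) ≈ [2.0, 1.99217, 1.96876, 1.92993, 1.876, 1.80739, 1.72463, 1.62837, 1.51937, 1.39848, 1.26665, 1.1249, 0.97435, 0.81617, 0.6516, 0.48194, 0.3085, 0.13265, -0.04424, -0.22079, -0.3956, -0.56732, -0.7346, -0.89613, -1.05065, -1.19694, -1.33387, -1.46036, -1.57542, -1.67814, -1.76774, -1.8435, -1.90483, -1.95125, -1.98241, -1.99804] (distinct, 5 d.p.).
Lovász: ϑ = −71(-2*cos(pi/71))/(2+-(-1)*2*cos(pi/71)) = 71*cos(pi/71)/(cos(pi/71) + 1).
≈ 35.48262 (to 5 d.p.).
Lovász sandwich 35 ≤ 71*cos(pi/71)/(cos(pi/71) + 1) ≤ 36: both strict.

71*cos(pi/71)/(cos(pi/71) + 1)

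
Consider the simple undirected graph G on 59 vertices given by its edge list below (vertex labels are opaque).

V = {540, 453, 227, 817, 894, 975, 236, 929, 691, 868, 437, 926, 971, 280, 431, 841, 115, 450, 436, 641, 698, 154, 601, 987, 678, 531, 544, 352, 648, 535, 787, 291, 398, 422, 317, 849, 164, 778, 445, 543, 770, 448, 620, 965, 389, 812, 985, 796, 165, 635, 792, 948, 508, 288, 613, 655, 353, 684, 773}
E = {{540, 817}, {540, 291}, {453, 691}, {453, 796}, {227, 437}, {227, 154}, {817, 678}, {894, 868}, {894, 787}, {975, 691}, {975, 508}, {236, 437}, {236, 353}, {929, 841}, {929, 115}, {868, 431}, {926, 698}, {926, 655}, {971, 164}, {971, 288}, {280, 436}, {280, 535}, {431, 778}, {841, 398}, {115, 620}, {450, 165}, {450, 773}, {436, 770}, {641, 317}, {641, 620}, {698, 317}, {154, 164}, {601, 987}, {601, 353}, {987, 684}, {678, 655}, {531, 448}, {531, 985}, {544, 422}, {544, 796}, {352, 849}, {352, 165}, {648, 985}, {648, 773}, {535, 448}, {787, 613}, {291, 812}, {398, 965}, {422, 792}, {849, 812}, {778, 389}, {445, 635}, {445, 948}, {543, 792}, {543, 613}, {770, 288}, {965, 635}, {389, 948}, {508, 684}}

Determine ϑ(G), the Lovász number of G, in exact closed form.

Vertex 352 has 2 neighbors: 849, 165.
Vertex 317 has 2 neighbors: 641, 698.
N(450) = {165, 773}, |N(450)| = 2.
N(648) = {985, 773}, |N(648)| = 2.
deg(v) = 2 for all v (|V|=59); the odd cycle C_{59}.
The 30 distinct eigenvalues: [2.0, 1.9887, 1.9548, 1.8988, 1.8213, 1.7231, 1.6054, 1.4695, 1.317, 1.1496, 0.9691, 0.7776, 0.5774, 0.3706, 0.1596, -0.0532, -0.2655, -0.4747, -0.6785, -0.8746, -1.0608, -1.235, -1.3953, -1.5397, -1.6666, -1.7747, -1.8627, -1.9295, -1.9745, -1.9972].
With N=59: ϑ(G) = 59·(-(-1)*2*cos(pi/59))/(2−(-2*cos(pi/59))) = 59*cos(pi/59)/(cos(pi/59) + 1).
ϑ(G) ≈ 29.4791.
Check 29 ≤ 59*cos(pi/59)/(cos(pi/59) + 1) ≤ 30: both strict.

59*cos(pi/59)/(cos(pi/59) + 1)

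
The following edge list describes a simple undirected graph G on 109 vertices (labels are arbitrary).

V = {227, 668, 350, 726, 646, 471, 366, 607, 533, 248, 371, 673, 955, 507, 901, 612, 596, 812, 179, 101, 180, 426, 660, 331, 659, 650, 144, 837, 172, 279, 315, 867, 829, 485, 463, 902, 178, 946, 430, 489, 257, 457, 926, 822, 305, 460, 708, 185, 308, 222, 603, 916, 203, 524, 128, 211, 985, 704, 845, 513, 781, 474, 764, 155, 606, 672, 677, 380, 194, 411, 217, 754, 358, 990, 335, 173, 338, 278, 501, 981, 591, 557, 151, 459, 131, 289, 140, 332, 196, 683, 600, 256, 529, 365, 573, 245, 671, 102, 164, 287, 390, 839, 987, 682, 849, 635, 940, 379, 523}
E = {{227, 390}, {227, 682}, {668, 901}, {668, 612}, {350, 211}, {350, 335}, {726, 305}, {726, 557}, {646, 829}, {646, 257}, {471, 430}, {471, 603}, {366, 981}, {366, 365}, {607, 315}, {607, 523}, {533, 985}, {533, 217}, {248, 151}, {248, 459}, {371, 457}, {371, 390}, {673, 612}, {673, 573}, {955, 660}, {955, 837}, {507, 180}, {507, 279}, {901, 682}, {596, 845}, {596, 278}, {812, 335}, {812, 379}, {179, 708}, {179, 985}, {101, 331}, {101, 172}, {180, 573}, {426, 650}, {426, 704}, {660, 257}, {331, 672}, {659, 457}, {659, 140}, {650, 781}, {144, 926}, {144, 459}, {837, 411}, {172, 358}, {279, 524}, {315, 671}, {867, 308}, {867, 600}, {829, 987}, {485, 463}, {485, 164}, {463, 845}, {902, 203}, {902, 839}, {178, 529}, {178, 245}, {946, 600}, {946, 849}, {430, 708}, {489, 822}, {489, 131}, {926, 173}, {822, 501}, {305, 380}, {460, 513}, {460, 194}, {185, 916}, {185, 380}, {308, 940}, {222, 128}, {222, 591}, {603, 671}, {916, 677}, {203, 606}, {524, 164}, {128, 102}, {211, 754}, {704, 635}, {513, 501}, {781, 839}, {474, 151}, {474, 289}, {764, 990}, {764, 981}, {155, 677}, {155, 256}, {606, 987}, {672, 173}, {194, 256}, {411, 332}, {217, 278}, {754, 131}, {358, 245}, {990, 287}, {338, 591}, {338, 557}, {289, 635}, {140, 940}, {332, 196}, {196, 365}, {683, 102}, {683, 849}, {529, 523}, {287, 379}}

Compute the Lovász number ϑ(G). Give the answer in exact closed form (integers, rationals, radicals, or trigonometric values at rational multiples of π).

deg(305) = 2; N(305) = {726, 380}.
Vertex 683 has 2 neighbors: 102, 849.
deg(981) = 2; N(981) = {366, 764}.
Vertex 501 has 2 neighbors: 822, 513.
G on 109 vertices is 2-regular; connected 2-regular on 109 ⇒ C_{109}.
Distinct eigenvalues (to 3 d.p.): [2.0, 1.997, 1.987, 1.97, 1.947, 1.918, 1.882, 1.839, 1.791, 1.737, 1.677, 1.611, 1.54, 1.464, 1.383, 1.298, 1.208, 1.114, 1.017, 0.916, 0.812, 0.705, 0.596, 0.485, 0.372, 0.259, 0.144, 0.029, -0.086, -0.201, -0.316, -0.429, -0.541, -0.651, -0.759, -0.864, -0.967, -1.066, -1.162, -1.253, -1.341, -1.424, -1.503, -1.576, -1.645, -1.708, -1.765, -1.816, -1.861, -1.9, -1.933, -1.959, -1.979, -1.993, -1.999].
Lovász (edge-transitive): ϑ = −109·(-2*cos(pi/109))/((2)−(-2*cos(pi/109))) = 109*cos(pi/109)/(cos(pi/109) + 1).
Numerically 54.488680.
Check 54 ≤ 109*cos(pi/109)/(cos(pi/109) + 1) ≤ 55: both strict.

109*cos(pi/109)/(cos(pi/109) + 1)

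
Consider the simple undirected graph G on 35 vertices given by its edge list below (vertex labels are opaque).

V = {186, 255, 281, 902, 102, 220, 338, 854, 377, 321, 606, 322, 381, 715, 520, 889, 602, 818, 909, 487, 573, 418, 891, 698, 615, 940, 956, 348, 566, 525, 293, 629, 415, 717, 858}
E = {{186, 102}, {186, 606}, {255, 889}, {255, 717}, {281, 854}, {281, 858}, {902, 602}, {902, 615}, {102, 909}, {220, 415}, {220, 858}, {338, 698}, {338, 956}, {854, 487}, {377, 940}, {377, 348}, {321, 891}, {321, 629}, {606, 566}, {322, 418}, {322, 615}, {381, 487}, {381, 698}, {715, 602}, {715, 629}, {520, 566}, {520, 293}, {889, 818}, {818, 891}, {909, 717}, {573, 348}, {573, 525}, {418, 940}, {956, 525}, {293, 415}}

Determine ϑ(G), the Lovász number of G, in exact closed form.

35*cos(pi/35)/(cos(pi/35) + 1)

deg(220) = 2; N(220) = {415, 858}.
N(381) = {487, 698}, |N(381)| = 2.
deg(698) = 2; N(698) = {338, 381}.
N(629) = {321, 715}, |N(629)| = 2.
Regular of degree 2 on 35 vertices: connected 2-regular on 35 ⇒ C_{35}.
The 18 distinct eigenvalues: [2.0, 1.967859, 1.87247, 1.716898, 1.506143, 1.24698, 0.947737, 0.618034, 0.268467, -0.08973, -0.445042, -0.78605, -1.101794, -1.382125, -1.618034, -1.801938, -1.927926, -1.991949].
ϑ = −N·λ_min/(λ_max−λ_min) = −35·(-2*cos(pi/35))/(2−(-2*cos(pi/35))) = 35*cos(pi/35)/(cos(pi/35) + 1).
= 17.464704027… (decimal).
α=17, χ(Ḡ)=18; ϑ=35*cos(pi/35)/(cos(pi/35) + 1) lies between (both strict).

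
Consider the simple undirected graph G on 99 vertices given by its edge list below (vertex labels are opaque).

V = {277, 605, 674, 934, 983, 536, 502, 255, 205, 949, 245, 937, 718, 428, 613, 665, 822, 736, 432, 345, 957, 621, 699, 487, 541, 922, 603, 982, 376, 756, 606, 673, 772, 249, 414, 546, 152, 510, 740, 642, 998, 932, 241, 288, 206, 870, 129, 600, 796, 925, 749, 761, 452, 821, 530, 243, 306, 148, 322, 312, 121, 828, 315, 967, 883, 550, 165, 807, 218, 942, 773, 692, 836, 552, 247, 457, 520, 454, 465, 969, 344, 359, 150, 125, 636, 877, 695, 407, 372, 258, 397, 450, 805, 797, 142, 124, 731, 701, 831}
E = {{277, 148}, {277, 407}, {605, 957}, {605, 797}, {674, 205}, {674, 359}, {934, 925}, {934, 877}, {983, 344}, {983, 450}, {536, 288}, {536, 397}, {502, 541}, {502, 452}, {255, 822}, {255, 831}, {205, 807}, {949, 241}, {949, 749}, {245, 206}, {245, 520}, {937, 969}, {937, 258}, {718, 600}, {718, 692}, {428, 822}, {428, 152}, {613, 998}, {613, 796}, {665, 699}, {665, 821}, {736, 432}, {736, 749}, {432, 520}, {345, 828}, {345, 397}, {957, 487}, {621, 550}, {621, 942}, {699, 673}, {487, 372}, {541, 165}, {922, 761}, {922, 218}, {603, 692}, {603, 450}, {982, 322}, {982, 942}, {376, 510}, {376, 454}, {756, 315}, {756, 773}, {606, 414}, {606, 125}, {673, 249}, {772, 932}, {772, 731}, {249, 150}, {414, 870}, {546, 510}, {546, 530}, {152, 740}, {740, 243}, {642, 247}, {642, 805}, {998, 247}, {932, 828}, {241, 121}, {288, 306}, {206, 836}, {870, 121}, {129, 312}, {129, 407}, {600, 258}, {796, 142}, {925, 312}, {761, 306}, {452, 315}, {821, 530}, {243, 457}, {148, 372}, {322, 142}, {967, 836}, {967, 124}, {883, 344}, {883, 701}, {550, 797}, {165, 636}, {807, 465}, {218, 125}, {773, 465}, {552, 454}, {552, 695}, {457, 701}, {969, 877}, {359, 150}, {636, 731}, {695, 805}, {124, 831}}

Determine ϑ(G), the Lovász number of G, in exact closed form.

Vertex 877 has 2 neighbors: 934, 969.
N(937) = {969, 258}, |N(937)| = 2.
N(205) = {674, 807}, |N(205)| = 2.
Vertex 805 has 2 neighbors: 642, 695.
Regular of degree 2 on 99 vertices: a single 99-cycle (edge-transitive).
Distinct eigenvalues (to 5 d.p.): [2.0, 1.99597, 1.98391, 1.96386, 1.9359, 1.90014, 1.85674, 1.80585, 1.7477, 1.68251, 1.61054, 1.53209, 1.44747, 1.35702, 1.26111, 1.16011, 1.05445, 0.94454, 0.83083, 0.71377, 0.59384, 0.47152, 0.3473, 0.22168, 0.09516, -0.03173, -0.1585, -0.28463, -0.40961, -0.53295, -0.65414, -0.77269, -0.88813, -1.0, -1.10784, -1.21122, -1.30972, -1.40295, -1.49053, -1.57211, -1.64735, -1.71597, -1.77767, -1.83222, -1.87939, -1.91899, -1.95086, -1.97488, -1.99094, -1.99899].
With N=99: ϑ(G) = 99·(-(-1)*2*cos(pi/99))/(2−(-2*cos(pi/99))) = 99*cos(pi/99)/(cos(pi/99) + 1).
≈ 49.487536287 (to 9 d.p.).
Check 49 ≤ 99*cos(pi/99)/(cos(pi/99) + 1) ≤ 50: both strict.

99*cos(pi/99)/(cos(pi/99) + 1)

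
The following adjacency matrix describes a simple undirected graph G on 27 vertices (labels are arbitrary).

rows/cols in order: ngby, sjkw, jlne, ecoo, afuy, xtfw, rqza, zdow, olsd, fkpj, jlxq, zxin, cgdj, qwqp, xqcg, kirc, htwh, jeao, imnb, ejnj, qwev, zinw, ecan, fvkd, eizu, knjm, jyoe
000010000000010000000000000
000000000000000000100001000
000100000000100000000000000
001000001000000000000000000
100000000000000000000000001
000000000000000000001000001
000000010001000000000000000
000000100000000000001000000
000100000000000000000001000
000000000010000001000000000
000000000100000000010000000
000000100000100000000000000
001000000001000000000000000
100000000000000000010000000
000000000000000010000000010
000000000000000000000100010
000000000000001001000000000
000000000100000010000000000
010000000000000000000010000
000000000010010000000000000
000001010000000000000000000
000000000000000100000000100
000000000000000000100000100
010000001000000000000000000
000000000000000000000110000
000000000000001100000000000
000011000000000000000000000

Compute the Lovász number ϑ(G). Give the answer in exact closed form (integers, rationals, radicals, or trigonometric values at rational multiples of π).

N(zxin) = {rqza, cgdj}, |N(zxin)| = 2.
deg(rqza) = 2; N(rqza) = {zdow, zxin}.
deg(afuy) = 2; N(afuy) = {ngby, jyoe}.
Vertex qwev has 2 neighbors: xtfw, zdow.
deg(v) = 2 for all v (|V|=27); connected 2-regular on 27 ⇒ C_{27}.
spec(A) ≈ [2.0, 1.9461, 1.7873, 1.5321, 1.1943, 0.7922, 0.3473, -0.1163, -0.5736, -1.0, -1.3725, -1.671, -1.8794, -1.9865] (distinct, 4 d.p.).
ϑ = −N·λ_min/(λ_max−λ_min) = −27·(-2*cos(pi/27))/(2−(-2*cos(pi/27))) = 27*cos(pi/27)/(cos(pi/27) + 1).
≈ 13.45420409 (to 8 d.p.).
13 ≤ 27*cos(pi/27)/(cos(pi/27) + 1) ≤ 14: both strict.

27*cos(pi/27)/(cos(pi/27) + 1)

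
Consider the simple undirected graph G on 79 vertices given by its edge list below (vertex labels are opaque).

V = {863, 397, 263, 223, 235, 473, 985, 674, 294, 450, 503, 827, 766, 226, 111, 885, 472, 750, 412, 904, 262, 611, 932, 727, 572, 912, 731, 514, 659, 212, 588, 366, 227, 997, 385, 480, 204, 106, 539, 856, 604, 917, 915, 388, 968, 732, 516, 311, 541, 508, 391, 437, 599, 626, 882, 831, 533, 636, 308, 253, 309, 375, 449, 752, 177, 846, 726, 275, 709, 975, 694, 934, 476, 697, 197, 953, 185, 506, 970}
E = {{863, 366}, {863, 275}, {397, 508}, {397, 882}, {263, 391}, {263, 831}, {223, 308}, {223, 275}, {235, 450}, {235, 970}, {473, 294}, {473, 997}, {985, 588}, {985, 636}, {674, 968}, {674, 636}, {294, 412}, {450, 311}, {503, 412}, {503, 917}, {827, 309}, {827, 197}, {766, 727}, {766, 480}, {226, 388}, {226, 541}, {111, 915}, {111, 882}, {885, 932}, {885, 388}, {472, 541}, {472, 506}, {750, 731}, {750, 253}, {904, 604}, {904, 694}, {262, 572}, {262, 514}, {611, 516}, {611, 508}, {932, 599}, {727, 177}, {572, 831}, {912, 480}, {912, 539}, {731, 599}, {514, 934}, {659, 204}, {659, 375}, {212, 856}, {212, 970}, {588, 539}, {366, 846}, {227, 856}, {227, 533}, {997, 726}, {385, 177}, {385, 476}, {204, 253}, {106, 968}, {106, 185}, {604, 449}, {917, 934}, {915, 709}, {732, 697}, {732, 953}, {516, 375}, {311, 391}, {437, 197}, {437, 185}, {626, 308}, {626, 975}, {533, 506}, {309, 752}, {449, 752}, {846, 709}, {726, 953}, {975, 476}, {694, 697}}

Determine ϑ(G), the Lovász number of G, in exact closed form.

79*cos(pi/79)/(cos(pi/79) + 1)

deg(437) = 2; N(437) = {197, 185}.
Vertex 516 has 2 neighbors: 611, 375.
Vertex 106 has 2 neighbors: 968, 185.
deg(253) = 2; N(253) = {750, 204}.
deg(v) = 2 for all v (|V|=79); connected 2-regular on 79 ⇒ C_{79}.
Distinct eigenvalues (to 4 d.p.): [2.0, 1.9937, 1.9748, 1.9433, 1.8996, 1.8439, 1.7766, 1.698, 1.6086, 1.5091, 1.4001, 1.2822, 1.1562, 1.0229, 0.8831, 0.7377, 0.5877, 0.434, 0.2775, 0.1192, -0.0398, -0.1985, -0.356, -0.5112, -0.6632, -0.8111, -0.9537, -1.0904, -1.2202, -1.3422, -1.4558, -1.5601, -1.6546, -1.7386, -1.8117, -1.8733, -1.923, -1.9606, -1.9858, -1.9984].
With N=79: ϑ(G) = 79·(-(-1)*2*cos(pi/79))/(2−(-2*cos(pi/79))) = 79*cos(pi/79)/(cos(pi/79) + 1).
Numerically 39.48438.
α=39, χ(Ḡ)=40; ϑ=79*cos(pi/79)/(cos(pi/79) + 1) lies between (both strict).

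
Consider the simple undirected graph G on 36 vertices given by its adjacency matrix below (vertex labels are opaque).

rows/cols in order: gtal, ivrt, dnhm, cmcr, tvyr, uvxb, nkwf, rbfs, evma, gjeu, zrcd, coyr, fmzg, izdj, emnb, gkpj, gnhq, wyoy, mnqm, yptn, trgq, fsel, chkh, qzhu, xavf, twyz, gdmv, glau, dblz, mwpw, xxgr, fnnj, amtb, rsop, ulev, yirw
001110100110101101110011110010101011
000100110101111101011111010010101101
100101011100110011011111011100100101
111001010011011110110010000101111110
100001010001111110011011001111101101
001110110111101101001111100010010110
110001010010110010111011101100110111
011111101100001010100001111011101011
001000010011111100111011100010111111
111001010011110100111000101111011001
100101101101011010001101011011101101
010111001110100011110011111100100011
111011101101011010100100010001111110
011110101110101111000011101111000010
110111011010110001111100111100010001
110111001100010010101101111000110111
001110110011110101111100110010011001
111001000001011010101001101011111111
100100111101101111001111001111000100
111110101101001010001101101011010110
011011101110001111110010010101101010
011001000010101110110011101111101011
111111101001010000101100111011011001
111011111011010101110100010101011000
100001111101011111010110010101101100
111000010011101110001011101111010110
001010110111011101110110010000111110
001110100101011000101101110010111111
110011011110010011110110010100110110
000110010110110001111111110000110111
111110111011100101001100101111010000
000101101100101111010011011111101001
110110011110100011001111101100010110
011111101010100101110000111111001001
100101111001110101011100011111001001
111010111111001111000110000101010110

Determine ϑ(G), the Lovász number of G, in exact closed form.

deg(gdmv) = 21; N(gdmv) = {dnhm, tvyr, nkwf, rbfs, gjeu, zrcd, coyr, izdj, emnb, gkpj, wyoy, mnqm, yptn, fsel, chkh, twyz, xxgr, fnnj, amtb, rsop, ulev}.
deg(emnb) = 21; N(emnb) = {gtal, ivrt, cmcr, tvyr, uvxb, rbfs, evma, zrcd, fmzg, izdj, wyoy, mnqm, yptn, trgq, fsel, xavf, twyz, gdmv, glau, fnnj, yirw}.
Vertex tvyr has 21 neighbors: gtal, uvxb, rbfs, coyr, fmzg, izdj, emnb, gkpj, gnhq, yptn, trgq, chkh, qzhu, gdmv, glau, dblz, mwpw, xxgr, amtb, rsop, yirw.
Vertex amtb has 21 neighbors: gtal, ivrt, cmcr, tvyr, rbfs, evma, gjeu, zrcd, fmzg, gnhq, wyoy, trgq, fsel, chkh, qzhu, xavf, gdmv, glau, fnnj, rsop, ulev.
36-vertex 21-regular graph: Kneser-type, 2-subsets of [9].
The 3 distinct eigenvalues: [21.0, 1.0, -6.0].
−36·(-6) / ((21)−(-6)) = 8 = ϑ(G).
Numerically 8.00000.

8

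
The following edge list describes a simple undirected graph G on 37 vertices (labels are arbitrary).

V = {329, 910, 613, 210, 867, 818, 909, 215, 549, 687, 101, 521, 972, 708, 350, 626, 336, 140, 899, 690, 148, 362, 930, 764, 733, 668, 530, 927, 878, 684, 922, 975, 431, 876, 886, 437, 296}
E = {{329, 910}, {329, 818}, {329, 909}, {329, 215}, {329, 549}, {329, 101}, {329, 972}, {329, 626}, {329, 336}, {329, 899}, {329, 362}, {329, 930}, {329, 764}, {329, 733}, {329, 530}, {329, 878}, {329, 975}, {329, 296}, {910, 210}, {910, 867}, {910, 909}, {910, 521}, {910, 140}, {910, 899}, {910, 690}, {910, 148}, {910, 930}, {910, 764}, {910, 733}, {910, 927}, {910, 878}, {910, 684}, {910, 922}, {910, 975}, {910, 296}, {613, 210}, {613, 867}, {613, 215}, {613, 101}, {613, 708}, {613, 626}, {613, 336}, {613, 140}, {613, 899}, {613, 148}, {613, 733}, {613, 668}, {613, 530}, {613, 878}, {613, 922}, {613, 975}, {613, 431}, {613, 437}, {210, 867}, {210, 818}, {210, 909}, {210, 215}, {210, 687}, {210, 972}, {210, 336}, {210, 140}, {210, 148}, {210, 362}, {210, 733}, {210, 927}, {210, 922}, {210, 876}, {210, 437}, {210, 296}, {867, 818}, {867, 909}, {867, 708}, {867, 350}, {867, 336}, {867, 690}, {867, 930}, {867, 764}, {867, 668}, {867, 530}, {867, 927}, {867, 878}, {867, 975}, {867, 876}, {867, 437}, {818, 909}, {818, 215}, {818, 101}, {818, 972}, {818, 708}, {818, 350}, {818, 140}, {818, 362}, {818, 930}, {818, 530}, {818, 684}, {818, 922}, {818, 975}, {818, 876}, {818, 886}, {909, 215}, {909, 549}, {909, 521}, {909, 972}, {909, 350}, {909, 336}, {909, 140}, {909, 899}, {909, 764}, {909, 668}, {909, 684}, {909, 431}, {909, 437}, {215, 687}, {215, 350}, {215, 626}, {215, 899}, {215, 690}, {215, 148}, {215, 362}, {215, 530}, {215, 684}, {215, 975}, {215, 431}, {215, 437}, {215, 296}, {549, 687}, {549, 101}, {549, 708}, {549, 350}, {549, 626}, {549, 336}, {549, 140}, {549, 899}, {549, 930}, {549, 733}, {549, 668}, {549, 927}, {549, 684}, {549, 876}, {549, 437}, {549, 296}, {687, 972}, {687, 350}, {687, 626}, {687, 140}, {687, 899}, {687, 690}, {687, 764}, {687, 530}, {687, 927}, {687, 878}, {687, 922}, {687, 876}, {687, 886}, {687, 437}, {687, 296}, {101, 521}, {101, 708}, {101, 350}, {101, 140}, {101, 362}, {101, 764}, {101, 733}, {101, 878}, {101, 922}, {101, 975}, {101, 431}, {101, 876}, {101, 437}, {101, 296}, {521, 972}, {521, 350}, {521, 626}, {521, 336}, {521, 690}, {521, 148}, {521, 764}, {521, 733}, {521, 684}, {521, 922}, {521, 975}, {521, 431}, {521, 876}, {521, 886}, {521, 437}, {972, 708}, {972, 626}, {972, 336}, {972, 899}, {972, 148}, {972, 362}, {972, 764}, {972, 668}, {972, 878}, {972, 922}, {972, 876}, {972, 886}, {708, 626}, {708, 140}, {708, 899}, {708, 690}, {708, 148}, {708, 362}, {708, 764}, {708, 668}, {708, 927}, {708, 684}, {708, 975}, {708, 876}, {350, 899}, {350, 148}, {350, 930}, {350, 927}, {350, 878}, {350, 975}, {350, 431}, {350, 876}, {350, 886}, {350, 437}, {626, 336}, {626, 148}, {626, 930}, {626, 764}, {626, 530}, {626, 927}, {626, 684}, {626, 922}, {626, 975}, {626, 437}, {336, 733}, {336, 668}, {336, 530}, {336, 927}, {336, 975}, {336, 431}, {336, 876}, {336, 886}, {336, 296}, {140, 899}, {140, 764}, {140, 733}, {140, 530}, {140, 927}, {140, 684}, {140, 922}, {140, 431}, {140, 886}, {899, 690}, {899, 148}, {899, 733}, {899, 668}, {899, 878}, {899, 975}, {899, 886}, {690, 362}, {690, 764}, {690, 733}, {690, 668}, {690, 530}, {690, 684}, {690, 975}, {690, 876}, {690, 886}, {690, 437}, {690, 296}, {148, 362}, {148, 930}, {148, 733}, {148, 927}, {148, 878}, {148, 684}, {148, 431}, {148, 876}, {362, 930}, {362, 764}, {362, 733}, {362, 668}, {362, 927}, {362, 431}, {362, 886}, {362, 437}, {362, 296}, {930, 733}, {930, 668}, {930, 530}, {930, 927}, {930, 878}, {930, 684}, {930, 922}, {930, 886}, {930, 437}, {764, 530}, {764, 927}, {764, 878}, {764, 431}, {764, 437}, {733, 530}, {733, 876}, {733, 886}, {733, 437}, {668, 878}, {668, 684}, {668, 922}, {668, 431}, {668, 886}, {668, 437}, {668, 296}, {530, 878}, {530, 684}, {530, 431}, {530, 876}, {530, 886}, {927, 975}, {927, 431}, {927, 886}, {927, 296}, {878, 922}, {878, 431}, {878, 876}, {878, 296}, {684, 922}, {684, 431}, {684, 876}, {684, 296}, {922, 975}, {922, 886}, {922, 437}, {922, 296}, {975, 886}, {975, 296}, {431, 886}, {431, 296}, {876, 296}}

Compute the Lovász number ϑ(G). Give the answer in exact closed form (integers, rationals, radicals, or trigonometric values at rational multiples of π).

sqrt(37)

N(886) = {818, 687, 521, 972, 350, 336, 140, 899, 690, 362, 930, 733, 668, 530, 927, 922, 975, 431}, |N(886)| = 18.
Vertex 972 has 18 neighbors: 329, 210, 818, 909, 687, 521, 708, 626, 336, 899, 148, 362, 764, 668, 878, 922, 876, 886.
deg(549) = 18; N(549) = {329, 909, 687, 101, 708, 350, 626, 336, 140, 899, 930, 733, 668, 927, 684, 876, 437, 296}.
deg(876) = 18; N(876) = {210, 867, 818, 549, 687, 101, 521, 972, 708, 350, 336, 690, 148, 733, 530, 878, 684, 296}.
Every vertex has degree 18 (N=37); Paley(37): SR with (k,λ,μ)=(18,8,9).
A has 3 distinct eigenvalues ≈ [18.0, 2.5414, -3.5414].
With N=37: ϑ(G) = 37·(-(-sqrt(37)/2 - 1/2))/(18−(-sqrt(37)/2 - 1/2)) = sqrt(37).
ϑ(G) ≈ 6.08276253.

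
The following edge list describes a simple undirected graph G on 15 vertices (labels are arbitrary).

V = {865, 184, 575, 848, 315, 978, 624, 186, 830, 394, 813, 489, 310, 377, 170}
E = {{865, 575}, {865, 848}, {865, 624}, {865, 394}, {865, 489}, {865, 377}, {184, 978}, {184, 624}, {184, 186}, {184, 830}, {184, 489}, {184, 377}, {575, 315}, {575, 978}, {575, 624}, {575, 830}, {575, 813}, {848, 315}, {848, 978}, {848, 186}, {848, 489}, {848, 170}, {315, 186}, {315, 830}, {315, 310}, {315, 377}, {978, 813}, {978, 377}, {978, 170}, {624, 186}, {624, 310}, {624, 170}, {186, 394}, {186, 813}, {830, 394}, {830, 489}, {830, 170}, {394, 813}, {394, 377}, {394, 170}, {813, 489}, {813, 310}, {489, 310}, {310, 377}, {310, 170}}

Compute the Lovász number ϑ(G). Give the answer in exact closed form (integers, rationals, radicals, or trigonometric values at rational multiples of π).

Vertex 624 has 6 neighbors: 865, 184, 575, 186, 310, 170.
deg(184) = 6; N(184) = {978, 624, 186, 830, 489, 377}.
N(170) = {848, 978, 624, 830, 394, 310}, |N(170)| = 6.
deg(865) = 6; N(865) = {575, 848, 624, 394, 489, 377}.
6-regular, N=15; this is K(6,2), the Kneser graph.
A has 3 distinct eigenvalues ≈ [6.0, 1.0, -3.0].
Lovász: ϑ = −15(-3)/(6+-1*(-3)) = 5.
Numerically 5.000000000.

5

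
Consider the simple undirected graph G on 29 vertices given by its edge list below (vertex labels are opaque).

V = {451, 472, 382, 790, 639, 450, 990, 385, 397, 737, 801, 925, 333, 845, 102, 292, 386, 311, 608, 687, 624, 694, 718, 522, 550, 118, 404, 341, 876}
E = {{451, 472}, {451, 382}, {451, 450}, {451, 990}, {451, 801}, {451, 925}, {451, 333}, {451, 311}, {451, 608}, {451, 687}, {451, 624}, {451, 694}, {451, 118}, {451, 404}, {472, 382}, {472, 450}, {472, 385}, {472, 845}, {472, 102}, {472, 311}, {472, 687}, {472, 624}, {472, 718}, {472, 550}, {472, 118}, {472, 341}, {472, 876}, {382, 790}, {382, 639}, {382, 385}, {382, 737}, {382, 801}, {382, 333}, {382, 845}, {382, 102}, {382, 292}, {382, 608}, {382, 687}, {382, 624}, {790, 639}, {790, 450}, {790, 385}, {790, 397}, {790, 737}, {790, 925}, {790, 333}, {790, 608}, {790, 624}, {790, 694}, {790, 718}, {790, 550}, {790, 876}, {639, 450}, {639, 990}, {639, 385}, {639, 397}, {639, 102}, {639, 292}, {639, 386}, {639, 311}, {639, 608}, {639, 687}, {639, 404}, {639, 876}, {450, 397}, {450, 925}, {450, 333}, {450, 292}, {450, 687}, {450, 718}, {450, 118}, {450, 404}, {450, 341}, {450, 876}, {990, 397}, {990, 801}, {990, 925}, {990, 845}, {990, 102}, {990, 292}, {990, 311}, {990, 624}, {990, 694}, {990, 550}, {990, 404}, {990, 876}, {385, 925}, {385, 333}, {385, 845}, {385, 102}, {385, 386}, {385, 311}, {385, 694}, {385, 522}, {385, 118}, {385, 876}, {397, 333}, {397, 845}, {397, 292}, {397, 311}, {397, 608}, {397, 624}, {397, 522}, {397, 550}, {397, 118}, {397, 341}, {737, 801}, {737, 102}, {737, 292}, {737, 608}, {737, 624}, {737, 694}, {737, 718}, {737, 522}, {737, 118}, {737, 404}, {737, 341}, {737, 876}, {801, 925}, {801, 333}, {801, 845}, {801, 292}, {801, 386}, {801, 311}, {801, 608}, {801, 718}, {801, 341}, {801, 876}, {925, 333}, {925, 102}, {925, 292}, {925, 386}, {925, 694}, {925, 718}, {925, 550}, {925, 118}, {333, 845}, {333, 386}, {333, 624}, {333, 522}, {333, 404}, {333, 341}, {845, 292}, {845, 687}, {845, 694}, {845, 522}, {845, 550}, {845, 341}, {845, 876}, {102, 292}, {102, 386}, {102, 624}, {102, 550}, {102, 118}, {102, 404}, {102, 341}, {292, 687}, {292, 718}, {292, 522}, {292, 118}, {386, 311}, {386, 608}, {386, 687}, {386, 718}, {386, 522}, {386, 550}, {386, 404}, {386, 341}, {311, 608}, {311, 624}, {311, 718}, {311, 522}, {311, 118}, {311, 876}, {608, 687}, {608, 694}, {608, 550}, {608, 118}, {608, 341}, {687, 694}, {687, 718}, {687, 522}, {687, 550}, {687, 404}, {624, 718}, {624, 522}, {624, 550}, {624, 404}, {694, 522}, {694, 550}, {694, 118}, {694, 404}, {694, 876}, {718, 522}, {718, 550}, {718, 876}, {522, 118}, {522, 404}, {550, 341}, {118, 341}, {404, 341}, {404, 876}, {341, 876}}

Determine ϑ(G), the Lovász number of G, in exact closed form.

sqrt(29)

Vertex 292 has 14 neighbors: 382, 639, 450, 990, 397, 737, 801, 925, 845, 102, 687, 718, 522, 118.
deg(311) = 14; N(311) = {451, 472, 639, 990, 385, 397, 801, 386, 608, 624, 718, 522, 118, 876}.
Vertex 624 has 14 neighbors: 451, 472, 382, 790, 990, 397, 737, 333, 102, 311, 718, 522, 550, 404.
N(687) = {451, 472, 382, 639, 450, 845, 292, 386, 608, 694, 718, 522, 550, 404}, |N(687)| = 14.
deg(v) = 14 for all v (|V|=29); SR(29,14,6,7) — a Paley graph.
The 3 distinct eigenvalues: [14.0, 2.193, -3.193].
λ_max=14, λ_min=-sqrt(29)/2 - 1/2; ϑ = −29·λ_min/(λ_max−λ_min) = sqrt(29).
Numerically 5.385164807.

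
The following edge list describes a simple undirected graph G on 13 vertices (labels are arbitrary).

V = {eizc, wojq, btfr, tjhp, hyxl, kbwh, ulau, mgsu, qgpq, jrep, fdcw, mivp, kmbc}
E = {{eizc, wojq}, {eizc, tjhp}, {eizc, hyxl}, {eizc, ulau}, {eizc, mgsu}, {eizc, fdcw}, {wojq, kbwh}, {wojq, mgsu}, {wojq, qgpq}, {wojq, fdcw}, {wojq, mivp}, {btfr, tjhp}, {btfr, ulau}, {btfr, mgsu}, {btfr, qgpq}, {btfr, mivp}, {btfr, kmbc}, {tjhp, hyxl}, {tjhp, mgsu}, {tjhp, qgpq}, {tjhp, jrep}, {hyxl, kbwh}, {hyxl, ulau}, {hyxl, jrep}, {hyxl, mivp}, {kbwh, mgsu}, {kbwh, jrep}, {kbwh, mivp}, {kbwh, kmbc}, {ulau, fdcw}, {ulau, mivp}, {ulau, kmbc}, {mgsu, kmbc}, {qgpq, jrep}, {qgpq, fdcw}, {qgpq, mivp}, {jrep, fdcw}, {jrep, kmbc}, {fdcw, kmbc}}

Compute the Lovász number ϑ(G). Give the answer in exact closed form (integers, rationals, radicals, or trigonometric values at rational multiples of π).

N(kbwh) = {wojq, hyxl, mgsu, jrep, mivp, kmbc}, |N(kbwh)| = 6.
deg(wojq) = 6; N(wojq) = {eizc, kbwh, mgsu, qgpq, fdcw, mivp}.
Vertex tjhp has 6 neighbors: eizc, btfr, hyxl, mgsu, qgpq, jrep.
N(fdcw) = {eizc, wojq, ulau, qgpq, jrep, kmbc}, |N(fdcw)| = 6.
Regular of degree 6 on 13 vertices: strongly regular (13,6,2,3).
spec(A) ≈ [6.0, 1.302776, -2.302776] (distinct, 6 d.p.).
ϑ = −N·λ_min/(λ_max−λ_min) = −13·(-sqrt(13)/2 - 1/2)/(6−(-sqrt(13)/2 - 1/2)) = sqrt(13).
Numerically 3.605551.

sqrt(13)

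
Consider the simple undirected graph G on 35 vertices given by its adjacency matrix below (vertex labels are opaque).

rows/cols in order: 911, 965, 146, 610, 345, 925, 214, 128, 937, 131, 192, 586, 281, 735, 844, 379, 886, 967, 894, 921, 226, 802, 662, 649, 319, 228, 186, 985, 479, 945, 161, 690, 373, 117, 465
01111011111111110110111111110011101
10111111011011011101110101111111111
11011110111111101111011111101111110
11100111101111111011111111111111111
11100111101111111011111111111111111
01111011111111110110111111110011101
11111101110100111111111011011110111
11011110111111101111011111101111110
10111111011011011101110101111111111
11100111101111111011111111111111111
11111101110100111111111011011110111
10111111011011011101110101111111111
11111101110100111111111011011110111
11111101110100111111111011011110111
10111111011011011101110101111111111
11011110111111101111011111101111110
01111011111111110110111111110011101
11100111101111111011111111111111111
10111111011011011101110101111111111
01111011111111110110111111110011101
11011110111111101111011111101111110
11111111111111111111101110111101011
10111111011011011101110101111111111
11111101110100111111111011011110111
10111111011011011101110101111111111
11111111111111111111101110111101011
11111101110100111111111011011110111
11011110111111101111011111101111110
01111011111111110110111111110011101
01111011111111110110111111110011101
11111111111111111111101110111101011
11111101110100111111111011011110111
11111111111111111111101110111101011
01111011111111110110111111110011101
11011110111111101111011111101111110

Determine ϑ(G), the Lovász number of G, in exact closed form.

7

Vertex 911 has 28 neighbors: 965, 146, 610, 345, 214, 128, 937, 131, 192, 586, 281, 735, 844, 379, 967, 894, 226, 802, 662, 649, 319, 228, 186, 985, 161, 690, 373, 465.
Vertex 186 has 28 neighbors: 911, 965, 146, 610, 345, 925, 128, 937, 131, 586, 844, 379, 886, 967, 894, 921, 226, 802, 662, 319, 228, 985, 479, 945, 161, 373, 117, 465.
N(610) = {911, 965, 146, 925, 214, 128, 937, 192, 586, 281, 735, 844, 379, 886, 894, 921, 226, 802, 662, 649, 319, 228, 186, 985, 479, 945, 161, 690, 373, 117, 465}, |N(610)| = 31.
Vertex 117 has 28 neighbors: 965, 146, 610, 345, 214, 128, 937, 131, 192, 586, 281, 735, 844, 379, 967, 894, 226, 802, 662, 649, 319, 228, 186, 985, 161, 690, 373, 465.
Complete 6-partite, parts [7, 7, 7, 6, 4, 4]: perfect, ϑ = α = 7.
= 7.0000000… (decimal).
Lovász sandwich 7 ≤ 7 ≤ 7: collapsed.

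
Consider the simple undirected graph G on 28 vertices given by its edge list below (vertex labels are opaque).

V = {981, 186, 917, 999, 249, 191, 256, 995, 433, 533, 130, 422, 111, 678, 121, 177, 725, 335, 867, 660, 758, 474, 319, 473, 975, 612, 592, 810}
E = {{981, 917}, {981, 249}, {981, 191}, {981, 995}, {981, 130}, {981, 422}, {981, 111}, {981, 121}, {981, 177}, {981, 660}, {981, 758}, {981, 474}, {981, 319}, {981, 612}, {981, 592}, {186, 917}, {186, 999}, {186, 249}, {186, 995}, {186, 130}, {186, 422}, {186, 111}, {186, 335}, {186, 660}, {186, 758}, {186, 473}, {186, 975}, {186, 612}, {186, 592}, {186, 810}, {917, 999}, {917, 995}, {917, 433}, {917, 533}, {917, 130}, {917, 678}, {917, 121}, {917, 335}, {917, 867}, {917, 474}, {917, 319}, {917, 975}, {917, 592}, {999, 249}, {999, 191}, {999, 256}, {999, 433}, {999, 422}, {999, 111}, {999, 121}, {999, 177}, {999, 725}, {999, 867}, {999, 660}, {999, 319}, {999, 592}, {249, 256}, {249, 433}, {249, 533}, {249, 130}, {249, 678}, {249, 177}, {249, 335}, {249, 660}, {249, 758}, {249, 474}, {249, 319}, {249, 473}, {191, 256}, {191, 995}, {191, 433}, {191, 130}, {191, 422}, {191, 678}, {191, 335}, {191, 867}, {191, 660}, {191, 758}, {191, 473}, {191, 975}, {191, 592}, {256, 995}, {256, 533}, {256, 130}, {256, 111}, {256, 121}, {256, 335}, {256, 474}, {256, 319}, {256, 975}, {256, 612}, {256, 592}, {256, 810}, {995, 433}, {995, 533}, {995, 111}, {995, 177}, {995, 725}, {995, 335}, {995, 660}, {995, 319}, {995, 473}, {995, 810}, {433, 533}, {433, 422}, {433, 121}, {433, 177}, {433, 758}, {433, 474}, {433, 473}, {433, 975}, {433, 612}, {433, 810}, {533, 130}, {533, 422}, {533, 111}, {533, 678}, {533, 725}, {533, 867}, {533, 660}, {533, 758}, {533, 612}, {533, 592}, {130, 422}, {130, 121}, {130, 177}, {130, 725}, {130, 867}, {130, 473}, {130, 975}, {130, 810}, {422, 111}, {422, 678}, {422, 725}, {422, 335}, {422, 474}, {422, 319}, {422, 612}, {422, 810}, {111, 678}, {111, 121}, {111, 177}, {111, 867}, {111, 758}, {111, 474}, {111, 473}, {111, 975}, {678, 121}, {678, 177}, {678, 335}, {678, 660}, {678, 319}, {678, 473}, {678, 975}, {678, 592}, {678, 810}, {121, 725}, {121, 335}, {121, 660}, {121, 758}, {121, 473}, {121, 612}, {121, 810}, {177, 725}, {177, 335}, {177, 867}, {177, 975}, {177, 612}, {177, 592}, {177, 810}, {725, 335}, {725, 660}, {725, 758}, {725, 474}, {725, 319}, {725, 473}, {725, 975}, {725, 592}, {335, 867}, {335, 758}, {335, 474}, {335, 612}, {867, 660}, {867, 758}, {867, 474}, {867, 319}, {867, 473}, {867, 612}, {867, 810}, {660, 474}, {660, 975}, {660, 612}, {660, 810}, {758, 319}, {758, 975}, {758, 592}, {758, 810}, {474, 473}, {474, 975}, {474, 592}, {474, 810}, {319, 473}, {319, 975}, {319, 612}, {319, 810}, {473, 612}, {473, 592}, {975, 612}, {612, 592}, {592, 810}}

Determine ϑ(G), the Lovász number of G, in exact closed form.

Vertex 111 has 15 neighbors: 981, 186, 999, 256, 995, 533, 422, 678, 121, 177, 867, 758, 474, 473, 975.
deg(433) = 15; N(433) = {917, 999, 249, 191, 995, 533, 422, 121, 177, 758, 474, 473, 975, 612, 810}.
Vertex 917 has 15 neighbors: 981, 186, 999, 995, 433, 533, 130, 678, 121, 335, 867, 474, 319, 975, 592.
deg(335) = 15; N(335) = {186, 917, 249, 191, 256, 995, 422, 678, 121, 177, 725, 867, 758, 474, 612}.
Every vertex has degree 15 (N=28); this is K(8,2), the Kneser graph.
The 3 distinct eigenvalues: [15.0, 1.0, -5.0].
−28·(-5) / ((15)−(-5)) = 7 = ϑ(G).
≈ 7.000000 (to 6 d.p.).

7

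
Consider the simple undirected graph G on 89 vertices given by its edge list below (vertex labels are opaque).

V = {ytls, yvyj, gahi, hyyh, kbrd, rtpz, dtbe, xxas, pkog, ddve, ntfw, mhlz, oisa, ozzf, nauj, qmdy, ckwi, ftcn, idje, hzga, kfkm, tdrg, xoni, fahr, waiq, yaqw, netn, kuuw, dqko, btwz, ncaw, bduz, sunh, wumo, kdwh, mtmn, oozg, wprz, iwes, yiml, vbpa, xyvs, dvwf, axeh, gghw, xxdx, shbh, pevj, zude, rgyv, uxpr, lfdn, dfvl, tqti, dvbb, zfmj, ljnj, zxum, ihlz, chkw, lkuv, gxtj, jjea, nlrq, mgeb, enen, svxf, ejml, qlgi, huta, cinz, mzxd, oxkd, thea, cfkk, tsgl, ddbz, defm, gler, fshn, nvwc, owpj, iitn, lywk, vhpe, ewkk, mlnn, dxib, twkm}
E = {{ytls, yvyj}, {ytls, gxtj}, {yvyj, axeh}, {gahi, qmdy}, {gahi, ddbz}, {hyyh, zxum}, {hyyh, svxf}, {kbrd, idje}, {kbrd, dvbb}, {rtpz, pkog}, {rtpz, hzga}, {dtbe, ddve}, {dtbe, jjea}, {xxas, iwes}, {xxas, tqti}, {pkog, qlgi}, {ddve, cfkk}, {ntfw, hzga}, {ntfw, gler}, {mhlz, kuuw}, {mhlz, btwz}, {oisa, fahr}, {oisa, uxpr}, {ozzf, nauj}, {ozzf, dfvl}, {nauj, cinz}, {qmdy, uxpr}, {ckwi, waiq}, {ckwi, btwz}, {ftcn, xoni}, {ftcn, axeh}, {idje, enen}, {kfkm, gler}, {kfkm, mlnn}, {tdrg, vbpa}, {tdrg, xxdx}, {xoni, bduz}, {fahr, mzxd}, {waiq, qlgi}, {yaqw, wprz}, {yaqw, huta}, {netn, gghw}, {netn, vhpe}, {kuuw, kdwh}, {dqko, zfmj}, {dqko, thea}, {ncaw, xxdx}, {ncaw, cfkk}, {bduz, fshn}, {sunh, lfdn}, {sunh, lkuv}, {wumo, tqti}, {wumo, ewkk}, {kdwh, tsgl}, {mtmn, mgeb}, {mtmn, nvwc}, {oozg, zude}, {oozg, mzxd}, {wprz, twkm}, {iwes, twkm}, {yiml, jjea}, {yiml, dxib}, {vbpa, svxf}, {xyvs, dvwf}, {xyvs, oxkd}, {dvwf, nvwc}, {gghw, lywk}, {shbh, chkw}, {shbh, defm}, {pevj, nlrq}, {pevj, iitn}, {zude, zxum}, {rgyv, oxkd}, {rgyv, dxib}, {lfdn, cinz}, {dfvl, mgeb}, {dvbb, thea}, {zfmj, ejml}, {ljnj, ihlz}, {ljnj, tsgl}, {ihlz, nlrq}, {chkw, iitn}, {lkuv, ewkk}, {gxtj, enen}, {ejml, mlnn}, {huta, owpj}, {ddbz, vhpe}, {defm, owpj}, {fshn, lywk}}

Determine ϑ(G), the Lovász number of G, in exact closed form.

89*cos(pi/89)/(cos(pi/89) + 1)

Vertex dvwf has 2 neighbors: xyvs, nvwc.
deg(xxdx) = 2; N(xxdx) = {tdrg, ncaw}.
deg(ihlz) = 2; N(ihlz) = {ljnj, nlrq}.
deg(ntfw) = 2; N(ntfw) = {hzga, gler}.
Regular of degree 2 on 89 vertices: this is C_{89}, the 89-cycle.
A has 45 distinct eigenvalues ≈ [2.0, 1.99502, 1.9801, 1.95531, 1.92078, 1.87669, 1.82324, 1.76071, 1.68941, 1.60969, 1.52196, 1.42664, 1.32421, 1.21519, 1.10011, 0.97955, 0.85411, 0.72442, 0.59112, 0.45487, 0.31635, 0.17626, 0.0353, -0.10585, -0.24646, -0.38585, -0.52332, -0.65818, -0.78976, -0.9174, -1.04048, -1.15837, -1.27049, -1.37628, -1.47522, -1.5668, -1.65058, -1.72614, -1.79309, -1.85112, -1.89992, -1.93926, -1.96893, -1.9888, -1.99875].
With N=89: ϑ(G) = 89·(-(-1)*2*cos(pi/89))/(2−(-2*cos(pi/89))) = 89*cos(pi/89)/(cos(pi/89) + 1).
ϑ(G) ≈ 44.48614.
Check 44 ≤ 89*cos(pi/89)/(cos(pi/89) + 1) ≤ 45: both strict.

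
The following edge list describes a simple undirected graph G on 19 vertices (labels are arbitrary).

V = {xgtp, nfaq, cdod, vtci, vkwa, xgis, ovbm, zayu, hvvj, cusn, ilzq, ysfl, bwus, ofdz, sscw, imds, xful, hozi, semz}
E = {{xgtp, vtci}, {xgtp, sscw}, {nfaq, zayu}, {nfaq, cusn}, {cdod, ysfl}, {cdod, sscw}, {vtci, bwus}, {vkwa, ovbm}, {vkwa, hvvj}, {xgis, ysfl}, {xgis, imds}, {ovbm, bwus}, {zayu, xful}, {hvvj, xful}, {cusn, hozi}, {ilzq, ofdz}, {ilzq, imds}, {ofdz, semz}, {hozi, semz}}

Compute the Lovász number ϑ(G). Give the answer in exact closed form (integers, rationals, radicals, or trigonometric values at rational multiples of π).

Vertex ysfl has 2 neighbors: cdod, xgis.
Vertex xgis has 2 neighbors: ysfl, imds.
N(xgtp) = {vtci, sscw}, |N(xgtp)| = 2.
deg(semz) = 2; N(semz) = {ofdz, hozi}.
Regular of degree 2 on 19 vertices: connected 2-regular on 19 ⇒ C_{19}.
Distinct eigenvalues (to 6 d.p.): [2.0, 1.891634, 1.578281, 1.093896, 0.490971, -0.165159, -0.803391, -1.354563, -1.758948, -1.972723].
λ_max=2, λ_min=-2*cos(pi/19); ϑ = −19·λ_min/(λ_max−λ_min) = 19*cos(pi/19)/(cos(pi/19) + 1).
ϑ(G) ≈ 9.434771374.
α=9, χ(Ḡ)=10; ϑ=19*cos(pi/19)/(cos(pi/19) + 1) lies between (both strict).

19*cos(pi/19)/(cos(pi/19) + 1)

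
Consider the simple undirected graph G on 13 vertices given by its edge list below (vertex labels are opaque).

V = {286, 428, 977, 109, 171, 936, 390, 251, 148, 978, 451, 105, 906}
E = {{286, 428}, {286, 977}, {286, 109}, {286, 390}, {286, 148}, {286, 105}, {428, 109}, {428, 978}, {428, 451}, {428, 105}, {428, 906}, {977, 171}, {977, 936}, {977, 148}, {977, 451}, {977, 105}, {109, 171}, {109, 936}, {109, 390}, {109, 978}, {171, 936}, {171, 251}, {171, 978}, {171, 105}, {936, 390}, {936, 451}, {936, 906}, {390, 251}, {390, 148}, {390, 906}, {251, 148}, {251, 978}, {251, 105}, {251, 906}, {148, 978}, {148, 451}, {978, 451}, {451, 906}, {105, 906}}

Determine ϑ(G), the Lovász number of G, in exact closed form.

N(977) = {286, 171, 936, 148, 451, 105}, |N(977)| = 6.
N(251) = {171, 390, 148, 978, 105, 906}, |N(251)| = 6.
N(936) = {977, 109, 171, 390, 451, 906}, |N(936)| = 6.
N(428) = {286, 109, 978, 451, 105, 906}, |N(428)| = 6.
13-vertex 6-regular graph: strongly regular (13,6,2,3).
The 3 distinct eigenvalues: [6.0, 1.303, -2.303].
Lovász: ϑ = −13(-sqrt(13)/2 - 1/2)/(6+-(-sqrt(13)/2 - 1/2)) = sqrt(13).
Numerically 3.605551275.

sqrt(13)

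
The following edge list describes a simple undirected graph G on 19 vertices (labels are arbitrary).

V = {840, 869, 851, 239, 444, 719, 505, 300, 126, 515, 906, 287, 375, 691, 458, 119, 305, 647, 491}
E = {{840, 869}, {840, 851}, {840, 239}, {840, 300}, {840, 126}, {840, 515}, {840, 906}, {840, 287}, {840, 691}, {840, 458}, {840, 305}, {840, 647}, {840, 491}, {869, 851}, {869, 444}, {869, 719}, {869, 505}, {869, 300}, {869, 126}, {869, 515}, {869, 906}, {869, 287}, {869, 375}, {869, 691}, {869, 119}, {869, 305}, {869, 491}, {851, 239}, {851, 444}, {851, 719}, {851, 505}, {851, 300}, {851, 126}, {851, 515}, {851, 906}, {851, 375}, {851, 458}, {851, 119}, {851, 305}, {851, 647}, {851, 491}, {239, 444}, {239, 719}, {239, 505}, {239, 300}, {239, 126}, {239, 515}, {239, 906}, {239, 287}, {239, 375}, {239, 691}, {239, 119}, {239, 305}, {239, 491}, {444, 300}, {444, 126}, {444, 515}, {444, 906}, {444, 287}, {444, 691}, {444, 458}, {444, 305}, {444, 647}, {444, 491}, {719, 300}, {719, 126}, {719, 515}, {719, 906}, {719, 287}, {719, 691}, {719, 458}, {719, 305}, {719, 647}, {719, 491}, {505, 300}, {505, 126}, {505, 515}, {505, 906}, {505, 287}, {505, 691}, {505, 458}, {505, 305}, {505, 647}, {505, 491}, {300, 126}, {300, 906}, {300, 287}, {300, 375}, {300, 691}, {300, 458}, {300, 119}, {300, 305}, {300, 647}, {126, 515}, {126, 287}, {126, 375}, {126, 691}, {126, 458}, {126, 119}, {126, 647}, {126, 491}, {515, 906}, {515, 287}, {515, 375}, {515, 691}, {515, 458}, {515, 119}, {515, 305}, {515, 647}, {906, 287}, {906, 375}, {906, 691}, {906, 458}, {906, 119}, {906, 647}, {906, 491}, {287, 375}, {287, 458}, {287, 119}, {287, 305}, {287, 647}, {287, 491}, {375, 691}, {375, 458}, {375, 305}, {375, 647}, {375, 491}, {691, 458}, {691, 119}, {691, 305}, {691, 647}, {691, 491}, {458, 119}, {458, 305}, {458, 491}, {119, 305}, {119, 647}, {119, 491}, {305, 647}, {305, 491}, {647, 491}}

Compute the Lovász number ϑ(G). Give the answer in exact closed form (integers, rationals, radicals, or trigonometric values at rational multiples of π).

N(515) = {840, 869, 851, 239, 444, 719, 505, 126, 906, 287, 375, 691, 458, 119, 305, 647}, |N(515)| = 16.
Vertex 305 has 16 neighbors: 840, 869, 851, 239, 444, 719, 505, 300, 515, 287, 375, 691, 458, 119, 647, 491.
N(287) = {840, 869, 239, 444, 719, 505, 300, 126, 515, 906, 375, 458, 119, 305, 647, 491}, |N(287)| = 16.
Vertex 491 has 16 neighbors: 840, 869, 851, 239, 444, 719, 505, 126, 906, 287, 375, 691, 458, 119, 305, 647.
G = K_{6,4,3,3,3}: α = 6 = χ(Ḡ), so ϑ = 6.
= 6.0000000… (decimal).
Sandwich: α(G)=6 ≤ ϑ(G)=6 ≤ χ(Ḡ)=6 (collapsed).

6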